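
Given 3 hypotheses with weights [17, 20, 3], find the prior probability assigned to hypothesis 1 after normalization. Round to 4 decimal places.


To normalize, divide each weight by the sum of all weights.
Sum = 40
Prior(H1) = 17/40 = 0.425

0.425


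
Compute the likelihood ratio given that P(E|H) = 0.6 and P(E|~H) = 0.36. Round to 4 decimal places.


LR = P(E|H) / P(E|~H)
= 0.6 / 0.36 = 1.6667

1.6667


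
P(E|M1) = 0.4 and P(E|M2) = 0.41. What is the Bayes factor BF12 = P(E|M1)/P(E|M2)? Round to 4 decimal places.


Bayes factor BF12 = P(E|M1) / P(E|M2)
= 0.4 / 0.41
= 0.9756

0.9756


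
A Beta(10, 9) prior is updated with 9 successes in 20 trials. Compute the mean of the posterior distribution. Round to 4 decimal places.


After update: Beta(19, 20)
Mean = 19 / (19 + 20) = 19 / 39
= 0.4872

0.4872


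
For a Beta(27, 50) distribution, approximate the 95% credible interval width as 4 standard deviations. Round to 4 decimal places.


Variance of Beta(a,b) = ab / ((a+b)^2 * (a+b+1))
= 27*50 / ((77)^2 * 78)
= 0.0029
SD = sqrt(0.0029) = 0.054
Width = 4 * SD = 0.2161

0.2161


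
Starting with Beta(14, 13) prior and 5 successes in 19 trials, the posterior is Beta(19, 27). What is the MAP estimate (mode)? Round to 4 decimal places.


The mode of Beta(a, b) when a > 1 and b > 1 is (a-1)/(a+b-2)
= (19 - 1) / (19 + 27 - 2)
= 18 / 44
= 0.4091

0.4091


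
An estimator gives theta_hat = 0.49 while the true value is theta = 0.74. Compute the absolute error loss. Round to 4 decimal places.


The absolute error loss is |theta_hat - theta|
= |0.49 - 0.74|
= 0.25

0.25


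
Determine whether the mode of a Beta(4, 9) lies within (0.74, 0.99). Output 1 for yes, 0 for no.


First find the mode: (a-1)/(a+b-2) = 0.2727
Is 0.2727 in (0.74, 0.99)? 0

0


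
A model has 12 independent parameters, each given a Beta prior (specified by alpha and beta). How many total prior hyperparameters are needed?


Each Beta prior needs 2 hyperparameters (alpha and beta).
Total = 2 * 12 = 24

24


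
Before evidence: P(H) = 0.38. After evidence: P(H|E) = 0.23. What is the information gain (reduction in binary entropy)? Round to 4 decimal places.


Prior entropy = 0.958
Posterior entropy = 0.778
Information gain = 0.958 - 0.778 = 0.18

0.18


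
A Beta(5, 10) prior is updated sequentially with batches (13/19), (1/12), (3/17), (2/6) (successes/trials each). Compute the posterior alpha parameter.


Sequential conjugate updating is equivalent to a single batch update.
Total successes across all batches = 19
alpha_posterior = alpha_prior + total_successes = 5 + 19
= 24

24


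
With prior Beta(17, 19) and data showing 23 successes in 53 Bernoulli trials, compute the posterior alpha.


Conjugate update: alpha_posterior = alpha_prior + k
= 17 + 23 = 40

40


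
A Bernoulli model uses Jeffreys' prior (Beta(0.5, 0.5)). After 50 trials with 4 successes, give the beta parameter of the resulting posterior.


Posterior = Beta(prior_alpha + successes, prior_beta + failures)
= Beta(0.5 + 4, 0.5 + 46)
Posterior beta = 0.5 + (n - k) = 0.5 + 46 = 46.5

46.5


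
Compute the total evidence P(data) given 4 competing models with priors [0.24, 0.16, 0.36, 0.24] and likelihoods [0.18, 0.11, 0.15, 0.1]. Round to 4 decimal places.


Marginal likelihood = sum P(model_i) * P(data|model_i)
Model 1: 0.24 * 0.18 = 0.0432
Model 2: 0.16 * 0.11 = 0.0176
Model 3: 0.36 * 0.15 = 0.054
Model 4: 0.24 * 0.1 = 0.024
Total = 0.1388

0.1388


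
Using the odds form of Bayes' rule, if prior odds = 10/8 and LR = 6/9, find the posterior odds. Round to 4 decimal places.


Bayes' rule in odds form: posterior odds = prior odds * LR
= (10 * 6) / (8 * 9)
= 60/72 = 0.8333

0.8333


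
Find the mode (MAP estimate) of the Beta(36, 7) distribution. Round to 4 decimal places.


For Beta(a,b) with a,b > 1:
Mode = (a-1)/(a+b-2) = (36-1)/(43-2)
= 35/41 = 0.8537

0.8537


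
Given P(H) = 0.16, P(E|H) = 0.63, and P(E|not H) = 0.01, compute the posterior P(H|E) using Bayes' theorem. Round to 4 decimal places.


By Bayes' theorem: P(H|E) = P(E|H)*P(H) / P(E)
P(E) = P(E|H)*P(H) + P(E|not H)*P(not H)
P(E) = 0.63*0.16 + 0.01*0.84 = 0.1092
P(H|E) = 0.63*0.16 / 0.1092 = 0.9231

0.9231


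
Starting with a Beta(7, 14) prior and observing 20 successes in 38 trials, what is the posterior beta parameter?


Posterior beta = prior beta + failures
Failures = 38 - 20 = 18
beta_post = 14 + 18 = 32

32


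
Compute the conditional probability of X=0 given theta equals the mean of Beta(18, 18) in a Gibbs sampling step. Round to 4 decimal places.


Mean of Beta(18, 18) = 0.5
P(X=0 | theta=0.5) = 0.5

0.5


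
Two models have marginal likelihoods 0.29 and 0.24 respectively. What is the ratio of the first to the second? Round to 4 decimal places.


Evidence ratio = 0.29 / 0.24
= 1.2083

1.2083


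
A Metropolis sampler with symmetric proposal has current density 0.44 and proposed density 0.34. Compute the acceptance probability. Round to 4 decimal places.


For symmetric proposals, acceptance = min(1, pi(x*)/pi(x))
= min(1, 0.34/0.44)
= min(1, 0.7727) = 0.7727

0.7727


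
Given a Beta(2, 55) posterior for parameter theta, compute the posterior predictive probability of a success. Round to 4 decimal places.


For a Beta-Bernoulli model, the predictive probability is the mean:
P(success) = 2/(2+55) = 2/57 = 0.0351

0.0351


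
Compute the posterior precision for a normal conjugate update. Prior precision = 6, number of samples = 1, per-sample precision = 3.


tau_post = tau_0 + n * tau
= 6 + 1 * 3 = 9

9


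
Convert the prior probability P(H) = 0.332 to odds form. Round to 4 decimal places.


P(not H) = 1 - 0.332 = 0.668
Odds = 0.332 / 0.668 = 0.497

0.497


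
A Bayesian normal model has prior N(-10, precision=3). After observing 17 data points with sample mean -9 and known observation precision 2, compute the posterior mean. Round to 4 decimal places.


Posterior mean = (prior_precision * prior_mean + n * data_precision * data_mean) / (prior_precision + n * data_precision)
Numerator = 3*-10 + 17*2*-9 = -336
Denominator = 3 + 17*2 = 37
Posterior mean = -9.0811

-9.0811


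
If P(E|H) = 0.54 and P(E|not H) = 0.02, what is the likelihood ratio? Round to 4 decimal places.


Likelihood ratio = P(E|H) / P(E|not H)
= 0.54 / 0.02
= 27.0

27.0


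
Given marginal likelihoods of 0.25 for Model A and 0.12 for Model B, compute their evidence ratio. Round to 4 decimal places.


Ratio = ML(A) / ML(B) = 0.25/0.12
= 2.0833

2.0833


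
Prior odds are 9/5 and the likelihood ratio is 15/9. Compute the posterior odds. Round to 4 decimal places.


Posterior odds = prior odds * likelihood ratio
= (9/5) * (15/9)
= 135 / 45
= 3.0

3.0


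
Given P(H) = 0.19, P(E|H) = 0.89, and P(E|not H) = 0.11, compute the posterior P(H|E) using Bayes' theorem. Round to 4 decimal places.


By Bayes' theorem: P(H|E) = P(E|H)*P(H) / P(E)
P(E) = P(E|H)*P(H) + P(E|not H)*P(not H)
P(E) = 0.89*0.19 + 0.11*0.81 = 0.2582
P(H|E) = 0.89*0.19 / 0.2582 = 0.6549

0.6549


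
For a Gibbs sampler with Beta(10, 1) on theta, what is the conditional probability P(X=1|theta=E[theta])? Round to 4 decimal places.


E[theta] = 10/(10+1) = 0.9091
P(X=1|theta) = theta = 0.9091

0.9091


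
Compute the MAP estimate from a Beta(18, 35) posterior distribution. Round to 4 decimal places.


MAP = mode of Beta distribution
= (alpha - 1)/(alpha + beta - 2)
= (18-1)/(18+35-2)
= 17/51 = 0.3333

0.3333


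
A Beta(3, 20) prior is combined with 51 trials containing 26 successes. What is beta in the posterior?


In conjugate updating:
beta_posterior = beta_prior + (n - k)
= 20 + (51 - 26)
= 20 + 25 = 45

45


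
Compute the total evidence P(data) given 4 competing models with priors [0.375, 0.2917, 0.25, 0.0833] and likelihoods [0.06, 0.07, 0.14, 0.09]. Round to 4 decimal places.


Marginal likelihood = sum P(model_i) * P(data|model_i)
Model 1: 0.375 * 0.06 = 0.0225
Model 2: 0.2917 * 0.07 = 0.0204
Model 3: 0.25 * 0.14 = 0.035
Model 4: 0.0833 * 0.09 = 0.0075
Total = 0.0854

0.0854


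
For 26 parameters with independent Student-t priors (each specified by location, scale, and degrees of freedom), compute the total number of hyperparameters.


A Student-t prior has 3 hyperparameters per parameter.
Total = 26 * 3 = 78

78


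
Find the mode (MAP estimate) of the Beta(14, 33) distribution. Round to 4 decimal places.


For Beta(a,b) with a,b > 1:
Mode = (a-1)/(a+b-2) = (14-1)/(47-2)
= 13/45 = 0.2889

0.2889


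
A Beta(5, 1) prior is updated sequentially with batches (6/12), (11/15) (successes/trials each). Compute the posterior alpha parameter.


Sequential conjugate updating is equivalent to a single batch update.
Total successes across all batches = 17
alpha_posterior = alpha_prior + total_successes = 5 + 17
= 22

22


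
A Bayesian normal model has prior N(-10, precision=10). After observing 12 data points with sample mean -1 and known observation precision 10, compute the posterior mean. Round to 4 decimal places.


Posterior mean = (prior_precision * prior_mean + n * data_precision * data_mean) / (prior_precision + n * data_precision)
Numerator = 10*-10 + 12*10*-1 = -220
Denominator = 10 + 12*10 = 130
Posterior mean = -1.6923

-1.6923


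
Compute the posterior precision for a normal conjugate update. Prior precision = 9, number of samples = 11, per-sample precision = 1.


tau_post = tau_0 + n * tau
= 9 + 11 * 1 = 20

20


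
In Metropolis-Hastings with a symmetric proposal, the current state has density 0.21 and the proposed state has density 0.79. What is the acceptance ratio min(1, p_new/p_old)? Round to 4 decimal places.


Ratio = p_new / p_old = 0.79 / 0.21 = 3.7619
Acceptance = min(1, 3.7619) = 1.0

1.0


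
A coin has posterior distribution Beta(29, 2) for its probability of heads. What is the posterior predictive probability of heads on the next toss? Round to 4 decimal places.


Posterior predictive = E[theta] = alpha/(alpha+beta)
= 29/31
= 0.9355

0.9355


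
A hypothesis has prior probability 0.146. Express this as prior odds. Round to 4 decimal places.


Odds = P(H) / P(not H) = 0.146 / 0.854
= 0.171

0.171


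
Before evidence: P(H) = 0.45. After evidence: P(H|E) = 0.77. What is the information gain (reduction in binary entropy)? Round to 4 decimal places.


Prior entropy = 0.9928
Posterior entropy = 0.778
Information gain = 0.9928 - 0.778 = 0.2148

0.2148


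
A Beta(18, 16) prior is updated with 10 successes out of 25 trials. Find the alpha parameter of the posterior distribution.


In the Beta-Binomial conjugate update:
alpha_post = alpha_prior + successes
= 18 + 10
= 28

28


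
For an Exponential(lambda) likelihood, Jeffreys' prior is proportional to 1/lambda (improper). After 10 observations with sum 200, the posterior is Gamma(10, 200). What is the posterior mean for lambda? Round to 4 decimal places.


Posterior = Gamma(n, sum_x) = Gamma(10, 200)
Posterior mean = shape/rate = 10/200
= 0.05

0.05


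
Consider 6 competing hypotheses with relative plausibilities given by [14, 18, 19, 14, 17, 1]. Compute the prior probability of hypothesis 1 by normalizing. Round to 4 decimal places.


Sum of weights = 14 + 18 + 19 + 14 + 17 + 1 = 83
Normalized prior for H1 = 14 / 83
= 0.1687

0.1687


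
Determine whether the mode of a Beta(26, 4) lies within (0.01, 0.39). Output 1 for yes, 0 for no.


First find the mode: (a-1)/(a+b-2) = 0.8929
Is 0.8929 in (0.01, 0.39)? 0

0


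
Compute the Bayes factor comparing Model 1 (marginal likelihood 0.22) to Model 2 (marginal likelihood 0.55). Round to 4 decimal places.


BF12 = marginal likelihood of M1 / marginal likelihood of M2
= 0.22/0.55
= 0.4

0.4


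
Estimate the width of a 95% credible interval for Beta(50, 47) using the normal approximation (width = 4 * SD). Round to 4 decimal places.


For Beta(a,b): Var = ab/((a+b)^2(a+b+1))
Var = 0.0025, SD = 0.0505
Approximate 95% CI width = 4 * 0.0505 = 0.2019

0.2019


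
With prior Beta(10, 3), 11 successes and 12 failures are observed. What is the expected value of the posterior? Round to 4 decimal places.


Posterior = Beta(21, 15)
E[theta] = alpha/(alpha+beta)
= 21/36 = 0.5833

0.5833


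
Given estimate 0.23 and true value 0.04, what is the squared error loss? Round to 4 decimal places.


Squared error = (estimate - true)^2
Difference = 0.19
Loss = 0.19^2 = 0.0361

0.0361


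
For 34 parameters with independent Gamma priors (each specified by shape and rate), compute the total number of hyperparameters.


A Gamma prior has 2 hyperparameters per parameter.
Total = 34 * 2 = 68

68


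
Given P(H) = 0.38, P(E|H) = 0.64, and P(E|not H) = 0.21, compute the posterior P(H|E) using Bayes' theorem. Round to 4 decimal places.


By Bayes' theorem: P(H|E) = P(E|H)*P(H) / P(E)
P(E) = P(E|H)*P(H) + P(E|not H)*P(not H)
P(E) = 0.64*0.38 + 0.21*0.62 = 0.3734
P(H|E) = 0.64*0.38 / 0.3734 = 0.6513

0.6513


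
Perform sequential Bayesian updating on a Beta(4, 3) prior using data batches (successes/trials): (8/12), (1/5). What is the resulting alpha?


Accumulate successes: 9
Posterior alpha = prior alpha + sum of successes
= 4 + 9 = 13

13


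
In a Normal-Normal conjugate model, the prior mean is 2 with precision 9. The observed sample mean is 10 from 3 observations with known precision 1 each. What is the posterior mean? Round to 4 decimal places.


Posterior precision = tau0 + n*tau = 9 + 3*1 = 12
Posterior mean = (tau0*mu0 + n*tau*xbar) / posterior_precision
= (9*2 + 3*1*10) / 12
= 48 / 12 = 4.0

4.0


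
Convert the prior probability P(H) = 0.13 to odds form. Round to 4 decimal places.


P(not H) = 1 - 0.13 = 0.87
Odds = 0.13 / 0.87 = 0.1494

0.1494


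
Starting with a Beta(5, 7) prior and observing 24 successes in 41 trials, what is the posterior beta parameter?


Posterior beta = prior beta + failures
Failures = 41 - 24 = 17
beta_post = 7 + 17 = 24

24


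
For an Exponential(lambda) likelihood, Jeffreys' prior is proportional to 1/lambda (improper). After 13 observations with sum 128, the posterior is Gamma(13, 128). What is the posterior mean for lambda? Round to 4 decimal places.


Posterior = Gamma(n, sum_x) = Gamma(13, 128)
Posterior mean = shape/rate = 13/128
= 0.1016

0.1016


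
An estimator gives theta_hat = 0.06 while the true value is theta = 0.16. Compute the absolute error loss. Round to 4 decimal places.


The absolute error loss is |theta_hat - theta|
= |0.06 - 0.16|
= 0.1

0.1


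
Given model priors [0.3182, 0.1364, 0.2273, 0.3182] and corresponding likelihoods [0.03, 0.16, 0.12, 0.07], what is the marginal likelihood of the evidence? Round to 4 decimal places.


P(E) = sum_i P(M_i) P(E|M_i)
= 0.0095 + 0.0218 + 0.0273 + 0.0223
= 0.0809

0.0809


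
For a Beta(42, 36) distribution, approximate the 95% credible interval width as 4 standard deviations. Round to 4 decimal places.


Variance of Beta(a,b) = ab / ((a+b)^2 * (a+b+1))
= 42*36 / ((78)^2 * 79)
= 0.0031
SD = sqrt(0.0031) = 0.0561
Width = 4 * SD = 0.2244

0.2244


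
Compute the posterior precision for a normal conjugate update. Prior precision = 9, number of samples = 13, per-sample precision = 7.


tau_post = tau_0 + n * tau
= 9 + 13 * 7 = 100

100


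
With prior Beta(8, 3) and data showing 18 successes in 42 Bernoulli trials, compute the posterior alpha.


Conjugate update: alpha_posterior = alpha_prior + k
= 8 + 18 = 26

26


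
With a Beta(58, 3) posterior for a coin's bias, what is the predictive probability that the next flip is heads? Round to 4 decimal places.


The predictive probability equals the posterior mean.
P(next = heads) = alpha / (alpha + beta)
= 58 / 61 = 0.9508

0.9508


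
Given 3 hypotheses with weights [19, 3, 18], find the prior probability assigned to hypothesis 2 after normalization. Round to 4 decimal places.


To normalize, divide each weight by the sum of all weights.
Sum = 40
Prior(H2) = 3/40 = 0.075

0.075


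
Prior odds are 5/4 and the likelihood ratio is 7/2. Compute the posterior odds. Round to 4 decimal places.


Posterior odds = prior odds * likelihood ratio
= (5/4) * (7/2)
= 35 / 8
= 4.375

4.375


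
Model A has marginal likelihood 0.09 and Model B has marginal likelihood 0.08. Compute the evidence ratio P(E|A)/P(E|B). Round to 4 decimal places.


Evidence ratio = P(E|A) / P(E|B)
= 0.09 / 0.08
= 1.125

1.125


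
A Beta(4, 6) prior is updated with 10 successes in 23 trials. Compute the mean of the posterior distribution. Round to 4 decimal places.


After update: Beta(14, 19)
Mean = 14 / (14 + 19) = 14 / 33
= 0.4242

0.4242


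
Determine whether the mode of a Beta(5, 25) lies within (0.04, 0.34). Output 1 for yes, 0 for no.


First find the mode: (a-1)/(a+b-2) = 0.1429
Is 0.1429 in (0.04, 0.34)? 1

1


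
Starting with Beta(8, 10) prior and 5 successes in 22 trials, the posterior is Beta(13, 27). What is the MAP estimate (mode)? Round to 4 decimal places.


The mode of Beta(a, b) when a > 1 and b > 1 is (a-1)/(a+b-2)
= (13 - 1) / (13 + 27 - 2)
= 12 / 38
= 0.3158

0.3158


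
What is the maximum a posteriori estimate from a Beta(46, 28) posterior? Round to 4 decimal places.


The MAP estimate equals the mode of the distribution.
Mode of Beta(a,b) = (a-1)/(a+b-2)
= 45/72
= 0.625

0.625


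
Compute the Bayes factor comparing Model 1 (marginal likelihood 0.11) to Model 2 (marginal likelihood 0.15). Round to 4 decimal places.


BF12 = marginal likelihood of M1 / marginal likelihood of M2
= 0.11/0.15
= 0.7333

0.7333


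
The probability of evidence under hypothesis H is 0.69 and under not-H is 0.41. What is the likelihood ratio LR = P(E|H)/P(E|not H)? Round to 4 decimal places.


LR = 0.69 / 0.41
= 1.6829

1.6829


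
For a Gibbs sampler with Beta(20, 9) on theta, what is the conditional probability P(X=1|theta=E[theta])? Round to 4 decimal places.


E[theta] = 20/(20+9) = 0.6897
P(X=1|theta) = theta = 0.6897

0.6897


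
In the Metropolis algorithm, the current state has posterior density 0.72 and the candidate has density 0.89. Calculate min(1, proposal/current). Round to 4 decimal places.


Ratio = 0.89/0.72 = 1.2361
Acceptance probability = min(1, 1.2361)
= 1.0

1.0


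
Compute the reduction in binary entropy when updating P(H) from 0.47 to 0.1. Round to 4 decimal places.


H_before = -p*log2(p) - (1-p)*log2(1-p) for p=0.47: 0.9974
H_after for p=0.1: 0.469
Reduction = 0.9974 - 0.469 = 0.5284

0.5284


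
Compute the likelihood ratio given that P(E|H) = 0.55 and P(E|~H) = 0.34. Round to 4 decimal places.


LR = P(E|H) / P(E|~H)
= 0.55 / 0.34 = 1.6176

1.6176


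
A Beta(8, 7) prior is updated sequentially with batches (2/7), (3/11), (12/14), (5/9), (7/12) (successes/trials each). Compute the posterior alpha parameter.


Sequential conjugate updating is equivalent to a single batch update.
Total successes across all batches = 29
alpha_posterior = alpha_prior + total_successes = 8 + 29
= 37

37


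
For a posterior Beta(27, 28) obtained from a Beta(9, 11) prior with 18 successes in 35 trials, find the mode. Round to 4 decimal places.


Mode = (alpha - 1) / (alpha + beta - 2)
= 26 / 53
= 0.4906

0.4906


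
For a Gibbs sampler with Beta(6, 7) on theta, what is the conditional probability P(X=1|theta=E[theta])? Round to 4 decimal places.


E[theta] = 6/(6+7) = 0.4615
P(X=1|theta) = theta = 0.4615

0.4615


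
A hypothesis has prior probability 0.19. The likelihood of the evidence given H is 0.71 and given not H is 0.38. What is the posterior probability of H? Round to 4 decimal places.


Using Bayes' theorem:
P(E) = 0.19 * 0.71 + 0.81 * 0.38
P(E) = 0.4427
P(H|E) = (0.19 * 0.71) / 0.4427 = 0.3047

0.3047


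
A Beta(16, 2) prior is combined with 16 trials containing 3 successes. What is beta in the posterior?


In conjugate updating:
beta_posterior = beta_prior + (n - k)
= 2 + (16 - 3)
= 2 + 13 = 15

15


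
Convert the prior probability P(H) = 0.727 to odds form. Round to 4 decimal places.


P(not H) = 1 - 0.727 = 0.273
Odds = 0.727 / 0.273 = 2.663

2.663


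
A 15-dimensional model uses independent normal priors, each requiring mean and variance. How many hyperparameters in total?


Per parameter: 2 (mean and variance).
Total = 15 * 2 = 30

30


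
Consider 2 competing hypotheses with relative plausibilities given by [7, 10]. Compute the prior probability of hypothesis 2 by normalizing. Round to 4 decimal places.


Sum of weights = 7 + 10 = 17
Normalized prior for H2 = 10 / 17
= 0.5882

0.5882


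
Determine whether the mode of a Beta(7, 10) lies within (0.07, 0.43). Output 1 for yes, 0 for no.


First find the mode: (a-1)/(a+b-2) = 0.4
Is 0.4 in (0.07, 0.43)? 1

1


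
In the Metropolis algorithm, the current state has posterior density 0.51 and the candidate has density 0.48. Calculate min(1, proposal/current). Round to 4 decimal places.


Ratio = 0.48/0.51 = 0.9412
Acceptance probability = min(1, 0.9412)
= 0.9412

0.9412


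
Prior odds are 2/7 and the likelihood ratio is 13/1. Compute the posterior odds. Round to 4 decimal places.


Posterior odds = prior odds * likelihood ratio
= (2/7) * (13/1)
= 26 / 7
= 3.7143

3.7143


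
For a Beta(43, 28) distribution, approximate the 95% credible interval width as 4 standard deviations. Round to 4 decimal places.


Variance of Beta(a,b) = ab / ((a+b)^2 * (a+b+1))
= 43*28 / ((71)^2 * 72)
= 0.0033
SD = sqrt(0.0033) = 0.0576
Width = 4 * SD = 0.2304

0.2304


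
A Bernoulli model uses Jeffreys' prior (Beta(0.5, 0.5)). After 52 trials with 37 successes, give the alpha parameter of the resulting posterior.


Posterior = Beta(prior_alpha + successes, prior_beta + failures)
= Beta(0.5 + 37, 0.5 + 15)
Posterior alpha = 0.5 + k = 0.5 + 37 = 37.5

37.5


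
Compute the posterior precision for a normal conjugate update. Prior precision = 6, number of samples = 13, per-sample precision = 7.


tau_post = tau_0 + n * tau
= 6 + 13 * 7 = 97

97


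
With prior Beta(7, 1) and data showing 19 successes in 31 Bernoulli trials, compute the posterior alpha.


Conjugate update: alpha_posterior = alpha_prior + k
= 7 + 19 = 26

26


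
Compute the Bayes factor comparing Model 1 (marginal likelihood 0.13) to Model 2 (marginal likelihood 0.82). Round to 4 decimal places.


BF12 = marginal likelihood of M1 / marginal likelihood of M2
= 0.13/0.82
= 0.1585

0.1585


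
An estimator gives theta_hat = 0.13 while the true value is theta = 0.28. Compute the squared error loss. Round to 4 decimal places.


The squared error loss is (theta_hat - theta)^2
= (0.13 - 0.28)^2
= (-0.15)^2 = 0.0225

0.0225


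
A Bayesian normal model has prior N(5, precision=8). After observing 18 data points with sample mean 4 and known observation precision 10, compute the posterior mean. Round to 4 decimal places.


Posterior mean = (prior_precision * prior_mean + n * data_precision * data_mean) / (prior_precision + n * data_precision)
Numerator = 8*5 + 18*10*4 = 760
Denominator = 8 + 18*10 = 188
Posterior mean = 4.0426

4.0426


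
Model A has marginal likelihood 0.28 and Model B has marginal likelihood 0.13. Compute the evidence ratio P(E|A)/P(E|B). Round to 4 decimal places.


Evidence ratio = P(E|A) / P(E|B)
= 0.28 / 0.13
= 2.1538

2.1538


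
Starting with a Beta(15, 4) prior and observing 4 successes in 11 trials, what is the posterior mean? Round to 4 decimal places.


Posterior parameters: alpha = 15 + 4 = 19
beta = 4 + 7 = 11
Posterior mean = alpha / (alpha + beta) = 19 / 30
= 0.6333

0.6333


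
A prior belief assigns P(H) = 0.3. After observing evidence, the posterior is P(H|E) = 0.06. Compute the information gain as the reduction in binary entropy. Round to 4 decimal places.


H(prior) = -0.3*log2(0.3) - 0.7*log2(0.7)
= 0.8813
H(post) = -0.06*log2(0.06) - 0.94*log2(0.94)
= 0.3274
IG = 0.8813 - 0.3274 = 0.5538

0.5538


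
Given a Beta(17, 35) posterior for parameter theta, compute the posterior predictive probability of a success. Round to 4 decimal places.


For a Beta-Bernoulli model, the predictive probability is the mean:
P(success) = 17/(17+35) = 17/52 = 0.3269

0.3269


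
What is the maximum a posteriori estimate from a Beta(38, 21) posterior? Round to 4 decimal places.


The MAP estimate equals the mode of the distribution.
Mode of Beta(a,b) = (a-1)/(a+b-2)
= 37/57
= 0.6491

0.6491


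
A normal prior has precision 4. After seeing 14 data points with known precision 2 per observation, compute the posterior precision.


In the conjugate normal model, precisions add:
tau_posterior = tau_prior + n * tau_data
= 4 + 14*2 = 32

32


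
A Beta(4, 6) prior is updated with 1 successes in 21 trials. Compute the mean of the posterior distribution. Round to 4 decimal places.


After update: Beta(5, 26)
Mean = 5 / (5 + 26) = 5 / 31
= 0.1613

0.1613


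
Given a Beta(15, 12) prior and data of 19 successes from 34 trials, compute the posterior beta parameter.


Number of failures = 34 - 19 = 15
Posterior beta = 12 + 15 = 27

27


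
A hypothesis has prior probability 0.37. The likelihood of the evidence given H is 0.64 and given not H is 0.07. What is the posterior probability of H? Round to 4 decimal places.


Using Bayes' theorem:
P(E) = 0.37 * 0.64 + 0.63 * 0.07
P(E) = 0.2809
P(H|E) = (0.37 * 0.64) / 0.2809 = 0.843

0.843


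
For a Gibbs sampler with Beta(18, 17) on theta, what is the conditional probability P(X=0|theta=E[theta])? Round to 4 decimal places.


E[theta] = 18/(18+17) = 0.5143
P(X=0|theta) = 1 - theta = 0.4857

0.4857


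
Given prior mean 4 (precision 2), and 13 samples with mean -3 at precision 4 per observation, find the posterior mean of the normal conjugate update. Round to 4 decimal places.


The posterior mean is a precision-weighted average of prior and data.
Post. prec. = 2 + 52 = 54
Post. mean = (8 + -156)/54 = -148/54 = -2.7407

-2.7407


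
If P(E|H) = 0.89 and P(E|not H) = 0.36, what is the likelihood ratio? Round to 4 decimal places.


Likelihood ratio = P(E|H) / P(E|not H)
= 0.89 / 0.36
= 2.4722

2.4722


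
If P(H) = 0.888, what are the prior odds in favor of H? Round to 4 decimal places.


Prior odds = P(H) / (1 - P(H))
= 0.888 / 0.112
= 7.9286

7.9286


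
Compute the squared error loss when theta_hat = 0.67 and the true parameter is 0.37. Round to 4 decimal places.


L = (theta_hat - theta_true)^2
= (0.67 - 0.37)^2
= 0.3^2 = 0.09

0.09


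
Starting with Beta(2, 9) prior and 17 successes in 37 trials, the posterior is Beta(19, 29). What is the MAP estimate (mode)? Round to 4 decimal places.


The mode of Beta(a, b) when a > 1 and b > 1 is (a-1)/(a+b-2)
= (19 - 1) / (19 + 29 - 2)
= 18 / 46
= 0.3913

0.3913


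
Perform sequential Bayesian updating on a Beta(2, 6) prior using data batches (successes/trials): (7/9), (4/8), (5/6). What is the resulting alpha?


Accumulate successes: 16
Posterior alpha = prior alpha + sum of successes
= 2 + 16 = 18

18


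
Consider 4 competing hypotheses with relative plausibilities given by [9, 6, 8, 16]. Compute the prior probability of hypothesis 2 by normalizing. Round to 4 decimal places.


Sum of weights = 9 + 6 + 8 + 16 = 39
Normalized prior for H2 = 6 / 39
= 0.1538

0.1538


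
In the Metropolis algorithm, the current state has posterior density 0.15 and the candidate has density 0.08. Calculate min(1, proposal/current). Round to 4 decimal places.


Ratio = 0.08/0.15 = 0.5333
Acceptance probability = min(1, 0.5333)
= 0.5333

0.5333


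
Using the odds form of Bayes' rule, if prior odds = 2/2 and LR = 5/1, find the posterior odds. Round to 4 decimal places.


Bayes' rule in odds form: posterior odds = prior odds * LR
= (2 * 5) / (2 * 1)
= 10/2 = 5.0

5.0


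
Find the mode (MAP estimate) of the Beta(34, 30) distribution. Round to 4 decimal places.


For Beta(a,b) with a,b > 1:
Mode = (a-1)/(a+b-2) = (34-1)/(64-2)
= 33/62 = 0.5323

0.5323


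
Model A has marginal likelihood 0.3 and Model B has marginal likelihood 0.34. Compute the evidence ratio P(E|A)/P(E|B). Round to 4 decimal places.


Evidence ratio = P(E|A) / P(E|B)
= 0.3 / 0.34
= 0.8824

0.8824


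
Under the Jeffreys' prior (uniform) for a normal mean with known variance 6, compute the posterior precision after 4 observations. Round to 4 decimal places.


Prior precision = 0 (flat prior).
Post. prec. = 0 + n/var = 4/6 = 0.6667

0.6667


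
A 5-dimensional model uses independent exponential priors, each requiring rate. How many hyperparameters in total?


Per parameter: 1 (rate).
Total = 5 * 1 = 5

5


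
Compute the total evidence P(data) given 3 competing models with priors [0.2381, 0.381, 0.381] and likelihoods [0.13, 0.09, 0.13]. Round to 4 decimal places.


Marginal likelihood = sum P(model_i) * P(data|model_i)
Model 1: 0.2381 * 0.13 = 0.031
Model 2: 0.381 * 0.09 = 0.0343
Model 3: 0.381 * 0.13 = 0.0495
Total = 0.1148

0.1148


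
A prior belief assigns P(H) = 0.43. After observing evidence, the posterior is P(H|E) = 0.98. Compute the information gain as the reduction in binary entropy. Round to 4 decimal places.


H(prior) = -0.43*log2(0.43) - 0.57*log2(0.57)
= 0.9858
H(post) = -0.98*log2(0.98) - 0.02*log2(0.02)
= 0.1414
IG = 0.9858 - 0.1414 = 0.8444

0.8444


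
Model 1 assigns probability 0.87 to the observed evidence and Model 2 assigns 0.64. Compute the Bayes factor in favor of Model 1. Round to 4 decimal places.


BF = P(data|M1) / P(data|M2)
= 0.87 / 0.64 = 1.3594

1.3594


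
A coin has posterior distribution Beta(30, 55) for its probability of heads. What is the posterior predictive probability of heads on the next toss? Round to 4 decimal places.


Posterior predictive = E[theta] = alpha/(alpha+beta)
= 30/85
= 0.3529

0.3529


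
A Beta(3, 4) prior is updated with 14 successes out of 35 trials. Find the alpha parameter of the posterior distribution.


In the Beta-Binomial conjugate update:
alpha_post = alpha_prior + successes
= 3 + 14
= 17

17


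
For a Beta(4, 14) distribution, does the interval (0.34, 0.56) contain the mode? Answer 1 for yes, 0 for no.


Mode of Beta(a,b) = (a-1)/(a+b-2)
= (4-1)/(4+14-2) = 0.1875
Check: 0.34 <= 0.1875 <= 0.56?
Result: 0

0


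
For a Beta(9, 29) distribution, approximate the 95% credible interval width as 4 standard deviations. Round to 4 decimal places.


Variance of Beta(a,b) = ab / ((a+b)^2 * (a+b+1))
= 9*29 / ((38)^2 * 39)
= 0.0046
SD = sqrt(0.0046) = 0.0681
Width = 4 * SD = 0.2723

0.2723


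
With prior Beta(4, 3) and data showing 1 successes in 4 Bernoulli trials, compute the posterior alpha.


Conjugate update: alpha_posterior = alpha_prior + k
= 4 + 1 = 5

5


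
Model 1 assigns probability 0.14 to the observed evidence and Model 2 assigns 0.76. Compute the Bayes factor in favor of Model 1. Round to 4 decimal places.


BF = P(data|M1) / P(data|M2)
= 0.14 / 0.76 = 0.1842

0.1842


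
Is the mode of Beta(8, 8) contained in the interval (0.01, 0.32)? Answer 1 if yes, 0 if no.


Mode = (a-1)/(a+b-2) = 7/14 = 0.5
Interval: (0.01, 0.32)
Contains mode? 0

0


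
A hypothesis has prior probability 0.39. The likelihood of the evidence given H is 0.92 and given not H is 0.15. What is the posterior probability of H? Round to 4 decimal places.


Using Bayes' theorem:
P(E) = 0.39 * 0.92 + 0.61 * 0.15
P(E) = 0.4503
P(H|E) = (0.39 * 0.92) / 0.4503 = 0.7968

0.7968


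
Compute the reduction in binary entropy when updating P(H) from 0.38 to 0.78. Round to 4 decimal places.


H_before = -p*log2(p) - (1-p)*log2(1-p) for p=0.38: 0.958
H_after for p=0.78: 0.7602
Reduction = 0.958 - 0.7602 = 0.1979

0.1979


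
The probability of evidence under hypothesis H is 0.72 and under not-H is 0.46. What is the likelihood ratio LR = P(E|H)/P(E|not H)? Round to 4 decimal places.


LR = 0.72 / 0.46
= 1.5652

1.5652


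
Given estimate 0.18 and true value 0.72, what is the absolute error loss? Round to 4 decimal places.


Absolute error = |estimate - true|
= |-0.54| = 0.54

0.54


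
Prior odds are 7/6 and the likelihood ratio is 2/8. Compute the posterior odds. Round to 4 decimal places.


Posterior odds = prior odds * likelihood ratio
= (7/6) * (2/8)
= 14 / 48
= 0.2917

0.2917


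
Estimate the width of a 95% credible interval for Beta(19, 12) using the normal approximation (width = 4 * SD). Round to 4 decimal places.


For Beta(a,b): Var = ab/((a+b)^2(a+b+1))
Var = 0.0074, SD = 0.0861
Approximate 95% CI width = 4 * 0.0861 = 0.3444

0.3444


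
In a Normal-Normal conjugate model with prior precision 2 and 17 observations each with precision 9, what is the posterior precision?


Posterior precision = prior precision + n * observation precision
= 2 + 17 * 9
= 2 + 153 = 155

155


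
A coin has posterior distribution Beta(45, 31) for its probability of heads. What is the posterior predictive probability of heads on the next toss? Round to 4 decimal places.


Posterior predictive = E[theta] = alpha/(alpha+beta)
= 45/76
= 0.5921

0.5921


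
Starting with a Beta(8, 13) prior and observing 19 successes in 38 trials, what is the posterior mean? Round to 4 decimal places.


Posterior parameters: alpha = 8 + 19 = 27
beta = 13 + 19 = 32
Posterior mean = alpha / (alpha + beta) = 27 / 59
= 0.4576

0.4576


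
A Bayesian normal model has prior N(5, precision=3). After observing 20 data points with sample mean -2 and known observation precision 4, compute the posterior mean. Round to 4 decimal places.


Posterior mean = (prior_precision * prior_mean + n * data_precision * data_mean) / (prior_precision + n * data_precision)
Numerator = 3*5 + 20*4*-2 = -145
Denominator = 3 + 20*4 = 83
Posterior mean = -1.747

-1.747


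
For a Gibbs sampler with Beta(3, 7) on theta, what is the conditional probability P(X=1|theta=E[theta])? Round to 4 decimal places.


E[theta] = 3/(3+7) = 0.3
P(X=1|theta) = theta = 0.3

0.3


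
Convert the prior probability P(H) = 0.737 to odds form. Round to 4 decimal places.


P(not H) = 1 - 0.737 = 0.263
Odds = 0.737 / 0.263 = 2.8023

2.8023


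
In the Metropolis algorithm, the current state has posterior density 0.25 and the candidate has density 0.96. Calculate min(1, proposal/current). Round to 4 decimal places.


Ratio = 0.96/0.25 = 3.84
Acceptance probability = min(1, 3.84)
= 1.0

1.0


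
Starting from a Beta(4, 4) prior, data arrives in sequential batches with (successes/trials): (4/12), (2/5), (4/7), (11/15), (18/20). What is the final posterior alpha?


In sequential Bayesian updating, we sum all successes.
Total successes = 39
Final alpha = 4 + 39 = 43

43


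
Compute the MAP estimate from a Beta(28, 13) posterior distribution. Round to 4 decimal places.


MAP = mode of Beta distribution
= (alpha - 1)/(alpha + beta - 2)
= (28-1)/(28+13-2)
= 27/39 = 0.6923

0.6923


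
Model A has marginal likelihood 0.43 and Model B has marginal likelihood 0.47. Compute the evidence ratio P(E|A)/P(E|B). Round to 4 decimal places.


Evidence ratio = P(E|A) / P(E|B)
= 0.43 / 0.47
= 0.9149

0.9149


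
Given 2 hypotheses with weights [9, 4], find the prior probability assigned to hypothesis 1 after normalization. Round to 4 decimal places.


To normalize, divide each weight by the sum of all weights.
Sum = 13
Prior(H1) = 9/13 = 0.6923

0.6923


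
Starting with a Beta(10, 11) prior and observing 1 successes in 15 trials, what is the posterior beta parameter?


Posterior beta = prior beta + failures
Failures = 15 - 1 = 14
beta_post = 11 + 14 = 25

25


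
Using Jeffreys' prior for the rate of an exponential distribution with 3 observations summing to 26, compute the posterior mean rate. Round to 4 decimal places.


Jeffreys' prior leads to posterior Gamma(3, 26).
Mean = 3/26 = 0.1154

0.1154


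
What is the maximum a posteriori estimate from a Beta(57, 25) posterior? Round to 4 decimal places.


The MAP estimate equals the mode of the distribution.
Mode of Beta(a,b) = (a-1)/(a+b-2)
= 56/80
= 0.7

0.7


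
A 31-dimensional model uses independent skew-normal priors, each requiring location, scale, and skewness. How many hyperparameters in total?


Per parameter: 3 (location, scale, and skewness).
Total = 31 * 3 = 93

93


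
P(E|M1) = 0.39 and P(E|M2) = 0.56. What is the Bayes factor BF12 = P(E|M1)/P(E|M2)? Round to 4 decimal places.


Bayes factor BF12 = P(E|M1) / P(E|M2)
= 0.39 / 0.56
= 0.6964

0.6964


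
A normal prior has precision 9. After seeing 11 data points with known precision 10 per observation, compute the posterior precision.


In the conjugate normal model, precisions add:
tau_posterior = tau_prior + n * tau_data
= 9 + 11*10 = 119

119


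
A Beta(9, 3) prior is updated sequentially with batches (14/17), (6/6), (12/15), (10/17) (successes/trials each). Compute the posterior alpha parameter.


Sequential conjugate updating is equivalent to a single batch update.
Total successes across all batches = 42
alpha_posterior = alpha_prior + total_successes = 9 + 42
= 51

51


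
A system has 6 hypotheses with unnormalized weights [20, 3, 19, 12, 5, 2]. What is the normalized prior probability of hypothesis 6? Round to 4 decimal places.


The normalized prior is the weight divided by the total.
Total weight = 61
P(H6) = 2 / 61 = 0.0328

0.0328


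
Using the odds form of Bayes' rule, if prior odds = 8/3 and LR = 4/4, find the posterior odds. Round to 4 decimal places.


Bayes' rule in odds form: posterior odds = prior odds * LR
= (8 * 4) / (3 * 4)
= 32/12 = 2.6667

2.6667


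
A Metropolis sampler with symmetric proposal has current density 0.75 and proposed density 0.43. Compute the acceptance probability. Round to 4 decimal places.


For symmetric proposals, acceptance = min(1, pi(x*)/pi(x))
= min(1, 0.43/0.75)
= min(1, 0.5733) = 0.5733

0.5733


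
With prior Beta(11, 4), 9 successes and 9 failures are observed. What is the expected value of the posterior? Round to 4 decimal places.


Posterior = Beta(20, 13)
E[theta] = alpha/(alpha+beta)
= 20/33 = 0.6061

0.6061


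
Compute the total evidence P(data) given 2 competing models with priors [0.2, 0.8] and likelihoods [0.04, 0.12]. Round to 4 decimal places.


Marginal likelihood = sum P(model_i) * P(data|model_i)
Model 1: 0.2 * 0.04 = 0.008
Model 2: 0.8 * 0.12 = 0.096
Total = 0.104

0.104


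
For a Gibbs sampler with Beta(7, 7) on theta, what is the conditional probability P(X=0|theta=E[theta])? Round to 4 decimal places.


E[theta] = 7/(7+7) = 0.5
P(X=0|theta) = 1 - theta = 0.5

0.5


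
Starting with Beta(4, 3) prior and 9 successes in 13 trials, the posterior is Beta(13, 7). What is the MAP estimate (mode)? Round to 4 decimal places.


The mode of Beta(a, b) when a > 1 and b > 1 is (a-1)/(a+b-2)
= (13 - 1) / (13 + 7 - 2)
= 12 / 18
= 0.6667

0.6667


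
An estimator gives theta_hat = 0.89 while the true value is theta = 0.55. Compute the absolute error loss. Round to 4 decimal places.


The absolute error loss is |theta_hat - theta|
= |0.89 - 0.55|
= 0.34

0.34


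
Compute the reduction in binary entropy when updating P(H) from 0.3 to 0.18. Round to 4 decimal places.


H_before = -p*log2(p) - (1-p)*log2(1-p) for p=0.3: 0.8813
H_after for p=0.18: 0.6801
Reduction = 0.8813 - 0.6801 = 0.2012

0.2012


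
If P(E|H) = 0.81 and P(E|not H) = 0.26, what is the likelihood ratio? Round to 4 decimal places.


Likelihood ratio = P(E|H) / P(E|not H)
= 0.81 / 0.26
= 3.1154

3.1154


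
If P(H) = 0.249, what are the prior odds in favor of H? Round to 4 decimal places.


Prior odds = P(H) / (1 - P(H))
= 0.249 / 0.751
= 0.3316

0.3316
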